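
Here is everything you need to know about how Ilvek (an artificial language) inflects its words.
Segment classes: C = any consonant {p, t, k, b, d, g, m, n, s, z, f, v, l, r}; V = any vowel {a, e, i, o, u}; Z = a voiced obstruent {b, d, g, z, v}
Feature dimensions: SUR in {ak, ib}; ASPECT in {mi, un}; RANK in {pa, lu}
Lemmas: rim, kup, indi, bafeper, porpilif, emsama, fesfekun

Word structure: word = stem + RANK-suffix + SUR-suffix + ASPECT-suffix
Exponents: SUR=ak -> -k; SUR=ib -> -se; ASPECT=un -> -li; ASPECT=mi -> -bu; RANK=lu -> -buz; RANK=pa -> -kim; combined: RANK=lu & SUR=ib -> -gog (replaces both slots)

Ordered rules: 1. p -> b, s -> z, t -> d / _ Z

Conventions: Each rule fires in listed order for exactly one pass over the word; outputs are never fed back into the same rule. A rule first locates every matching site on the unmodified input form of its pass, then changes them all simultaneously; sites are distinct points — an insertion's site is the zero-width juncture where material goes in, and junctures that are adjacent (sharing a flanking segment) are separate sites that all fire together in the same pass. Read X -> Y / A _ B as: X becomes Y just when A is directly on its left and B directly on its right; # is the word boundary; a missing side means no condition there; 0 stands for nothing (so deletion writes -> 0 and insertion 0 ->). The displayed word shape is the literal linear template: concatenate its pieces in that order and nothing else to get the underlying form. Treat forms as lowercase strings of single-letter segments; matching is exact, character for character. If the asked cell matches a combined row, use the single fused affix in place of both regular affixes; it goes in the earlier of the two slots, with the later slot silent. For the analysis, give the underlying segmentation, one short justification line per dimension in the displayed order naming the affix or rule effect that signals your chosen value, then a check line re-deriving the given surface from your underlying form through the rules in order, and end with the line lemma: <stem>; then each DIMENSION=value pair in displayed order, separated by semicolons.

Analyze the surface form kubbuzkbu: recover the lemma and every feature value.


underlying: kup-buz-k-bu
SUR=ak - signalled by the affix -k
ASPECT=mi - signalled by the affix -bu
RANK=lu - signalled by the affix -buz
check: kupbuzkbu -> kubbuzkbu
lemma: kup; SUR=ak; ASPECT=mi; RANK=lu


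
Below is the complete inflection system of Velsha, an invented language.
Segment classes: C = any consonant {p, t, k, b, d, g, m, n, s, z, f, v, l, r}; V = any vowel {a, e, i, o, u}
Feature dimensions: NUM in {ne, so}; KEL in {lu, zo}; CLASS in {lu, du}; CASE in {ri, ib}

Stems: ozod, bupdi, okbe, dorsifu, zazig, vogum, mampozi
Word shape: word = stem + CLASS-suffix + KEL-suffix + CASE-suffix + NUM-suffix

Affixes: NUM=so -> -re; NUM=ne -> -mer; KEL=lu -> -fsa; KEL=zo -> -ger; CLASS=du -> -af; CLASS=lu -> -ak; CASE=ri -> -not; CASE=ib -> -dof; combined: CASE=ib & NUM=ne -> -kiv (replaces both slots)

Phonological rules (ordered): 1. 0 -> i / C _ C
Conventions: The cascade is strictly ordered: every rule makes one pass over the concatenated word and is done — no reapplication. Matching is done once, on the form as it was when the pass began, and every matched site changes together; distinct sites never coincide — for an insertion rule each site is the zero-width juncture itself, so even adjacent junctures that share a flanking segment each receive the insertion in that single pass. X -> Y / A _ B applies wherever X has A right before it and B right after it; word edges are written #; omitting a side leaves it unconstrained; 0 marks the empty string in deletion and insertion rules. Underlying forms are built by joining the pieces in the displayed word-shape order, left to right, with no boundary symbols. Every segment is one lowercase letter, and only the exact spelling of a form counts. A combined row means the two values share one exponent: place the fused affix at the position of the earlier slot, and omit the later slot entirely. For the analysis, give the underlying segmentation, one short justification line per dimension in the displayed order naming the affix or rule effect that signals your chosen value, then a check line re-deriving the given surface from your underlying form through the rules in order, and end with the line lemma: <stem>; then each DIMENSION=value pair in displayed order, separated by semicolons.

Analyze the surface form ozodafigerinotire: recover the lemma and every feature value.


underlying: ozod-af-ger-not-re
NUM=so - signalled by the affix -re
KEL=zo - signalled by the affix -ger
CLASS=du - signalled by the affix -af
CASE=ri - signalled by the affix -not
check: ozodafgernotre -> ozodafigerinotire
lemma: ozod; NUM=so; KEL=zo; CLASS=du; CASE=ri


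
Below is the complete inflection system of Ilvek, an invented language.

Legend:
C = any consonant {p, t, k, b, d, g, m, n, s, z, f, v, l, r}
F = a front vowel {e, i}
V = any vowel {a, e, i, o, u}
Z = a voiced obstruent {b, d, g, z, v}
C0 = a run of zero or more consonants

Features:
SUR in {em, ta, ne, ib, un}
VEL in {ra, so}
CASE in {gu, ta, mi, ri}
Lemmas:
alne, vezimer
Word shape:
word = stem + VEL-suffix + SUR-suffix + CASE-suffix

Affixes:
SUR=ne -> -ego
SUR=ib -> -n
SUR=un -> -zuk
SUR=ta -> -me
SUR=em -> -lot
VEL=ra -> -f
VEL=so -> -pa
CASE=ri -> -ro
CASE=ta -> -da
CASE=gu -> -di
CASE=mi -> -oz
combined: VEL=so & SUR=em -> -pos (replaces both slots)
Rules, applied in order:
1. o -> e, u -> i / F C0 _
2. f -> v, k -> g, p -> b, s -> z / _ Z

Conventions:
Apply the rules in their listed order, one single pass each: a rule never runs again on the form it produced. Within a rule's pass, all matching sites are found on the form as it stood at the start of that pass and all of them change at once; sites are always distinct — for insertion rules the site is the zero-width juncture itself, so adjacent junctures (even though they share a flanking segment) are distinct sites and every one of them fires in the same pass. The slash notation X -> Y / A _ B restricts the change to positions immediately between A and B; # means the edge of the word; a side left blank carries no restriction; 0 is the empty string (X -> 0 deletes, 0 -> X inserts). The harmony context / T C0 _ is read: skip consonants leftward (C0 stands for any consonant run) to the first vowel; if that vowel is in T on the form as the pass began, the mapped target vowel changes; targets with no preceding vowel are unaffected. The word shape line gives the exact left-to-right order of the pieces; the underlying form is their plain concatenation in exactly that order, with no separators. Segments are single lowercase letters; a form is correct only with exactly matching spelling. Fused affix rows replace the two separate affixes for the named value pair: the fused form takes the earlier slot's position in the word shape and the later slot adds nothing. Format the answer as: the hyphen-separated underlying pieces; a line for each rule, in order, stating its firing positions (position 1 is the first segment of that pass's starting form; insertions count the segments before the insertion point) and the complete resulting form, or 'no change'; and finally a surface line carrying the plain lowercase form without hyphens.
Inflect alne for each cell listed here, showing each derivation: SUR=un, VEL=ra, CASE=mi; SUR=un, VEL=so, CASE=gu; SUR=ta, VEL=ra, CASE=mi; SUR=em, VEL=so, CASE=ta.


cell SUR=un, VEL=ra, CASE=mi:
underlying: alne-f-zuk-oz
1. o -> e, u -> i / F C0 _: fires at position(s) 7: alnefzikoz
2. f -> v, k -> g, p -> b, s -> z / _ Z: fires at position(s) 5: alnevzikoz
surface: alnevzikoz

cell SUR=un, VEL=so, CASE=gu:
underlying: alne-pa-zuk-di
1. o -> e, u -> i / F C0 _: no change
2. f -> v, k -> g, p -> b, s -> z / _ Z: fires at position(s) 9: alnepazugdi
surface: alnepazugdi

cell SUR=ta, VEL=ra, CASE=mi:
underlying: alne-f-me-oz
1. o -> e, u -> i / F C0 _: fires at position(s) 8: alnefmeez
2. f -> v, k -> g, p -> b, s -> z / _ Z: no change
surface: alnefmeez

cell SUR=em, VEL=so, CASE=ta:
underlying: alne-pos-da
1. o -> e, u -> i / F C0 _: fires at position(s) 6: alnepesda
2. f -> v, k -> g, p -> b, s -> z / _ Z: fires at position(s) 7: alnepezda
surface: alnepezda


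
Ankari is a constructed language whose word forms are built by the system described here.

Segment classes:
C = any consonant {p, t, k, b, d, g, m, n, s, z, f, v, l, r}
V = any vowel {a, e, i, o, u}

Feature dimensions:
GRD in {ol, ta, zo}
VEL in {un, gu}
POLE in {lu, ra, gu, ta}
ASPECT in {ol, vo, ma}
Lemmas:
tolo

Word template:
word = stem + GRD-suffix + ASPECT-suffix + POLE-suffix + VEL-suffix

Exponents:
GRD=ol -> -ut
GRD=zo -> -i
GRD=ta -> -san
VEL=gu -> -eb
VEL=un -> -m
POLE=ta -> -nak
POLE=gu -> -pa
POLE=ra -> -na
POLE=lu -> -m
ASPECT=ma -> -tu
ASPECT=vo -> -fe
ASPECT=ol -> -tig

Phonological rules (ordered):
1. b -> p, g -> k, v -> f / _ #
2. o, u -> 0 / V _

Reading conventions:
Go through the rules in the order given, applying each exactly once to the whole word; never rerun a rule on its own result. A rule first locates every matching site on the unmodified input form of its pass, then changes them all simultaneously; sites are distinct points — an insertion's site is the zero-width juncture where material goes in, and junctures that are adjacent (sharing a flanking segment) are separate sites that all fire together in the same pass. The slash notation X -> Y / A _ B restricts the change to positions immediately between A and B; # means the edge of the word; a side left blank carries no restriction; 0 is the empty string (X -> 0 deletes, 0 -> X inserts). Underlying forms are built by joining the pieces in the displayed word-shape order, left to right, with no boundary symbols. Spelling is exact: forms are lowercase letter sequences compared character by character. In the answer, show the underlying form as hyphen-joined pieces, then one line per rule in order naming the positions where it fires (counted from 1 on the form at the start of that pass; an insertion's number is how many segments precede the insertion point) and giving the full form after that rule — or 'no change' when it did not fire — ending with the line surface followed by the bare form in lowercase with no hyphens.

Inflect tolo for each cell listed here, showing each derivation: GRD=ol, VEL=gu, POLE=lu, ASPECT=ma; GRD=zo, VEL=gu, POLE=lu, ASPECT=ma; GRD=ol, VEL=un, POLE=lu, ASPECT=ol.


cell GRD=ol, VEL=gu, POLE=lu, ASPECT=ma:
underlying: tolo-ut-tu-m-eb
1. b -> p, g -> k, v -> f / _ #: fires at position(s) 11: tolouttumep
2. o, u -> 0 / V _: fires at position(s) 5: tolottumep
surface: tolottumep

cell GRD=zo, VEL=gu, POLE=lu, ASPECT=ma:
underlying: tolo-i-tu-m-eb
1. b -> p, g -> k, v -> f / _ #: fires at position(s) 10: toloitumep
2. o, u -> 0 / V _: no change
surface: toloitumep

cell GRD=ol, VEL=un, POLE=lu, ASPECT=ol:
underlying: tolo-ut-tig-m-m
1. b -> p, g -> k, v -> f / _ #: no change
2. o, u -> 0 / V _: fires at position(s) 5: tolottigmm
surface: tolottigmm


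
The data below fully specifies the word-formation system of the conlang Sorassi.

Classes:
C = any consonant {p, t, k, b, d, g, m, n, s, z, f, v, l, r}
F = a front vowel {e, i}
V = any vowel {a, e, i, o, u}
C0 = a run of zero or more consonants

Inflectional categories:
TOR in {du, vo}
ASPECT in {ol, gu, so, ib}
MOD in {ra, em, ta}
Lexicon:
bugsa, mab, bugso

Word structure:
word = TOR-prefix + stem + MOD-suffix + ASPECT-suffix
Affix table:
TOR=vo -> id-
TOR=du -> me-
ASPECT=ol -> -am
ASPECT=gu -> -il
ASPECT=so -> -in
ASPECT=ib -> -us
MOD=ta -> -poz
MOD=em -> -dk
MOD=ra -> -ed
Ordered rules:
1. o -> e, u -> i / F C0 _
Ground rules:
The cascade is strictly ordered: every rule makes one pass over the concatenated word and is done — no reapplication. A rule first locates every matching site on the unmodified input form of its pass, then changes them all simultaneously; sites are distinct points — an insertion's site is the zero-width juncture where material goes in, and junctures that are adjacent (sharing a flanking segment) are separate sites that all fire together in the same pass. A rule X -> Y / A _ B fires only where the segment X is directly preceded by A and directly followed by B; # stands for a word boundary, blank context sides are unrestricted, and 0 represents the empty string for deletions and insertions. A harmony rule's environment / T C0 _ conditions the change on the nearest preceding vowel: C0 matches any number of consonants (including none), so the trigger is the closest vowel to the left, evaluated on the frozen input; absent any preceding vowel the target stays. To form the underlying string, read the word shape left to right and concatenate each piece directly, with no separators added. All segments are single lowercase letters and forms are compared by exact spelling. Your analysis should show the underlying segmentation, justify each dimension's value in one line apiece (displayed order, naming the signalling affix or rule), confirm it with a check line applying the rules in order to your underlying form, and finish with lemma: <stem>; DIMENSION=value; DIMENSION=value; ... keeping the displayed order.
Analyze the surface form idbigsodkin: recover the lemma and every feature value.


underlying: id-bugso-dk-in
TOR=vo - signalled by the affix id-
ASPECT=so - signalled by the affix -in
MOD=em - signalled by the affix -dk
check: idbugsodkin -> idbigsodkin
lemma: bugso; TOR=vo; ASPECT=so; MOD=em


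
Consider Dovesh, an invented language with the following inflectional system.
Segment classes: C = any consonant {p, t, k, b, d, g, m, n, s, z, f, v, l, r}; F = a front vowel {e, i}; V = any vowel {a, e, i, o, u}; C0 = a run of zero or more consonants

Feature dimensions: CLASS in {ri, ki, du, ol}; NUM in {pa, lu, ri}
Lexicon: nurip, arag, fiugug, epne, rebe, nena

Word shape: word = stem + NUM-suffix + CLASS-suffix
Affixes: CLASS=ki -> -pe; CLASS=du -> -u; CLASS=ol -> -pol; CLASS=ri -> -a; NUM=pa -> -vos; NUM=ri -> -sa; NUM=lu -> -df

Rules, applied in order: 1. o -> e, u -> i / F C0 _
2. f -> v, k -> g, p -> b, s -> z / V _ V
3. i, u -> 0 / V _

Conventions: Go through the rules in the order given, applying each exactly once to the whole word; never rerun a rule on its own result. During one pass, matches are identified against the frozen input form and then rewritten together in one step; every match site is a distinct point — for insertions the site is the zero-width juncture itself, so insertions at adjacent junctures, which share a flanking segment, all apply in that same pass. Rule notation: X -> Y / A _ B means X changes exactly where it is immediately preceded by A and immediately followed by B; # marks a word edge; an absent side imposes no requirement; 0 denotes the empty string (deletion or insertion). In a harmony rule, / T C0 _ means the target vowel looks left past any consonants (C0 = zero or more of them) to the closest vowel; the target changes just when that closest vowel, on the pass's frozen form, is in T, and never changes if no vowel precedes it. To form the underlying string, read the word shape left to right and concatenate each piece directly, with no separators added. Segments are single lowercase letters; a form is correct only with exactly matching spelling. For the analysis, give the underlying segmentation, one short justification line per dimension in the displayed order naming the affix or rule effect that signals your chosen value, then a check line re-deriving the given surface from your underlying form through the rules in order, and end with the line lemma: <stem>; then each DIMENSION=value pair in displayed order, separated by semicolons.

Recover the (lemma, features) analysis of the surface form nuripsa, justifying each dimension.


underlying: nurip-sa-u
CLASS=du - signalled by the affix -u
NUM=ri - signalled by the affix -sa
check: nuripsau -> nuripsau -> nuripsau -> nuripsa
lemma: nurip; CLASS=du; NUM=ri


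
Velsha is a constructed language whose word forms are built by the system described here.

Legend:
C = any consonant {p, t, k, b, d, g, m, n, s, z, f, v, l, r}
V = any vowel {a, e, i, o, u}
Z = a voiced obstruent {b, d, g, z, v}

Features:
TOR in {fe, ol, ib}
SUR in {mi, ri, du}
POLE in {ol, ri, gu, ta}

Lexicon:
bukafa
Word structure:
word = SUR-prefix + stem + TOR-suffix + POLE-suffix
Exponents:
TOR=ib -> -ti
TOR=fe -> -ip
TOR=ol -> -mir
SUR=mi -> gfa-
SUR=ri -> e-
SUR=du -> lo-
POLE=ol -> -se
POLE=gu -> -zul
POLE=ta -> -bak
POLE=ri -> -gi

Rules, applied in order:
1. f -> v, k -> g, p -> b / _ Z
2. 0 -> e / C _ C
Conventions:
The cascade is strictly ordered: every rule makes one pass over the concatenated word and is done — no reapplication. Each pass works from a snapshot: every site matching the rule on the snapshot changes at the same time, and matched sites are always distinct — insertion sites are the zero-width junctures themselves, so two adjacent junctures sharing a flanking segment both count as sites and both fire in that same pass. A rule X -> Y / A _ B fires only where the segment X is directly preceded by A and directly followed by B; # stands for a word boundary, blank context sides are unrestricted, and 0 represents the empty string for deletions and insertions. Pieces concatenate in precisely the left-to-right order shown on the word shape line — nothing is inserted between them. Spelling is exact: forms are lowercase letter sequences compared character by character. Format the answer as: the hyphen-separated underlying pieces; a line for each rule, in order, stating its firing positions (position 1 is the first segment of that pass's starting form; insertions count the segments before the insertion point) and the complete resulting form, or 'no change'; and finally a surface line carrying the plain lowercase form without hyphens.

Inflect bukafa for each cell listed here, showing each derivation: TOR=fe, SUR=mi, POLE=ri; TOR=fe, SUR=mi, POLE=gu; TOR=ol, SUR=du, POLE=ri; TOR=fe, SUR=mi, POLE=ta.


cell TOR=fe, SUR=mi, POLE=ri:
underlying: gfa-bukafa-ip-gi
1. f -> v, k -> g, p -> b / _ Z: fires at position(s) 11: gfabukafaibgi
2. 0 -> e / C _ C: inserts after position(s) 1, 11: gefabukafaibegi
surface: gefabukafaibegi

cell TOR=fe, SUR=mi, POLE=gu:
underlying: gfa-bukafa-ip-zul
1. f -> v, k -> g, p -> b / _ Z: fires at position(s) 11: gfabukafaibzul
2. 0 -> e / C _ C: inserts after position(s) 1, 11: gefabukafaibezul
surface: gefabukafaibezul

cell TOR=ol, SUR=du, POLE=ri:
underlying: lo-bukafa-mir-gi
1. f -> v, k -> g, p -> b / _ Z: no change
2. 0 -> e / C _ C: inserts after position(s) 11: lobukafamiregi
surface: lobukafamiregi

cell TOR=fe, SUR=mi, POLE=ta:
underlying: gfa-bukafa-ip-bak
1. f -> v, k -> g, p -> b / _ Z: fires at position(s) 11: gfabukafaibbak
2. 0 -> e / C _ C: inserts after position(s) 1, 11: gefabukafaibebak
surface: gefabukafaibebak


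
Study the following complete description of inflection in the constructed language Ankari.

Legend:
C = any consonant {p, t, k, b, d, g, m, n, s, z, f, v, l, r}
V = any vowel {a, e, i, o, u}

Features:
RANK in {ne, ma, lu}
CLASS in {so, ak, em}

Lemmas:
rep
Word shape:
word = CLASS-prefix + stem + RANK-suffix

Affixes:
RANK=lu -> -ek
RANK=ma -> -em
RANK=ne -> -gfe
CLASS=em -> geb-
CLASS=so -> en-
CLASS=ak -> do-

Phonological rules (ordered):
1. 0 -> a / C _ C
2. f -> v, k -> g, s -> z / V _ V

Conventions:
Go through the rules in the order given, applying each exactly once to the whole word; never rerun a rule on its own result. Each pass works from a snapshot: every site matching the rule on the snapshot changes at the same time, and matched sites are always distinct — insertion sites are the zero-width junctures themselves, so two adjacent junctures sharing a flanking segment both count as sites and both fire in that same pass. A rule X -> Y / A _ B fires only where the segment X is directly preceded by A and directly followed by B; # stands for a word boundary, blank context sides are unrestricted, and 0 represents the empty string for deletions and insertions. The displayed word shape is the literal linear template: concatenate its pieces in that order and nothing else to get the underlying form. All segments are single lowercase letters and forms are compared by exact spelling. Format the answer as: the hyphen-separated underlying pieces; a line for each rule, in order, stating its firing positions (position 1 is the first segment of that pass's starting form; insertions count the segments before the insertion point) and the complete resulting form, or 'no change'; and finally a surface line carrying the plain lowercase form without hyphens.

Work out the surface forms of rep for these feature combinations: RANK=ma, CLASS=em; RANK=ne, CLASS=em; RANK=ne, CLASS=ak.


cell RANK=ma, CLASS=em:
underlying: geb-rep-em
1. 0 -> a / C _ C: inserts after position(s) 3: gebarepem
2. f -> v, k -> g, s -> z / V _ V: no change
surface: gebarepem

cell RANK=ne, CLASS=em:
underlying: geb-rep-gfe
1. 0 -> a / C _ C: inserts after position(s) 3, 6, 7: gebarepagafe
2. f -> v, k -> g, s -> z / V _ V: fires at position(s) 11: gebarepagave
surface: gebarepagave

cell RANK=ne, CLASS=ak:
underlying: do-rep-gfe
1. 0 -> a / C _ C: inserts after position(s) 5, 6: dorepagafe
2. f -> v, k -> g, s -> z / V _ V: fires at position(s) 9: dorepagave
surface: dorepagave


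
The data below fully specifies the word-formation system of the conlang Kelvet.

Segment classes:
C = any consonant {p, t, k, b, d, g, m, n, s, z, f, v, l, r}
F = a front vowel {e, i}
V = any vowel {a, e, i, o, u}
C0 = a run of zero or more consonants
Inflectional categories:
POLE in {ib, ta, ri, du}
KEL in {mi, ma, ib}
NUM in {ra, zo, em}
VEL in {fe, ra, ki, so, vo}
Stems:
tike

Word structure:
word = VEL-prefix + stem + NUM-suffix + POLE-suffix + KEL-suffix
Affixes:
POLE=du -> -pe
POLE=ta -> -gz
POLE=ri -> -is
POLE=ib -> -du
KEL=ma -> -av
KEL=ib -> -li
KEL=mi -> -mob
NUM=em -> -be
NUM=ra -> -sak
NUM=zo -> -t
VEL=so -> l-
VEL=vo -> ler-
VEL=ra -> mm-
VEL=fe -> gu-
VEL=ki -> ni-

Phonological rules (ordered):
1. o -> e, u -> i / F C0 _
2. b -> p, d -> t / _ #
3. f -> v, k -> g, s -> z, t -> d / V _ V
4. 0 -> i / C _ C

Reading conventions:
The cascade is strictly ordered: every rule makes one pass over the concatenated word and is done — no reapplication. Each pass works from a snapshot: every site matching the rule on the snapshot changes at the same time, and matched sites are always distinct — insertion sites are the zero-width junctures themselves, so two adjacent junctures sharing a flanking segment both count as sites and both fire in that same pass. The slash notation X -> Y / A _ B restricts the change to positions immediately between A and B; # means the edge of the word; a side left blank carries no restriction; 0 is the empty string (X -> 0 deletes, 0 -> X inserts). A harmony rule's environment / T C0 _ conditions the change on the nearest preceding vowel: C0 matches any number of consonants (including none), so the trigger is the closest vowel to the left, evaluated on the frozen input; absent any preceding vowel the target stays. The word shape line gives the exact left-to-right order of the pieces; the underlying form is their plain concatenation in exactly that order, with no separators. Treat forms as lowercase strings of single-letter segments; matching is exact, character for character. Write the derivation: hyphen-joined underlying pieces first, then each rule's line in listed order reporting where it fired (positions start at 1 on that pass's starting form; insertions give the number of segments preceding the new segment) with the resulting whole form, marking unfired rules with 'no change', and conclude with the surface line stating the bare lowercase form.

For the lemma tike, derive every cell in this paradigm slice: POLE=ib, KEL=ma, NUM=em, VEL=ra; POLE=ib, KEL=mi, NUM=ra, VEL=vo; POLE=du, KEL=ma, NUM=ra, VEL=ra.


cell POLE=ib, KEL=ma, NUM=em, VEL=ra:
underlying: mm-tike-be-du-av
1. o -> e, u -> i / F C0 _: fires at position(s) 10: mmtikebediav
2. b -> p, d -> t / _ #: no change
3. f -> v, k -> g, s -> z, t -> d / V _ V: fires at position(s) 5: mmtigebediav
4. 0 -> i / C _ C: inserts after position(s) 1, 2: mimitigebediav
surface: mimitigebediav

cell POLE=ib, KEL=mi, NUM=ra, VEL=vo:
underlying: ler-tike-sak-du-mob
1. o -> e, u -> i / F C0 _: no change
2. b -> p, d -> t / _ #: fires at position(s) 15: lertikesakdumop
3. f -> v, k -> g, s -> z, t -> d / V _ V: fires at position(s) 6, 8: lertigezakdumop
4. 0 -> i / C _ C: inserts after position(s) 3, 10: leritigezakidumop
surface: leritigezakidumop

cell POLE=du, KEL=ma, NUM=ra, VEL=ra:
underlying: mm-tike-sak-pe-av
1. o -> e, u -> i / F C0 _: no change
2. b -> p, d -> t / _ #: no change
3. f -> v, k -> g, s -> z, t -> d / V _ V: fires at position(s) 5, 7: mmtigezakpeav
4. 0 -> i / C _ C: inserts after position(s) 1, 2, 9: mimitigezakipeav
surface: mimitigezakipeav


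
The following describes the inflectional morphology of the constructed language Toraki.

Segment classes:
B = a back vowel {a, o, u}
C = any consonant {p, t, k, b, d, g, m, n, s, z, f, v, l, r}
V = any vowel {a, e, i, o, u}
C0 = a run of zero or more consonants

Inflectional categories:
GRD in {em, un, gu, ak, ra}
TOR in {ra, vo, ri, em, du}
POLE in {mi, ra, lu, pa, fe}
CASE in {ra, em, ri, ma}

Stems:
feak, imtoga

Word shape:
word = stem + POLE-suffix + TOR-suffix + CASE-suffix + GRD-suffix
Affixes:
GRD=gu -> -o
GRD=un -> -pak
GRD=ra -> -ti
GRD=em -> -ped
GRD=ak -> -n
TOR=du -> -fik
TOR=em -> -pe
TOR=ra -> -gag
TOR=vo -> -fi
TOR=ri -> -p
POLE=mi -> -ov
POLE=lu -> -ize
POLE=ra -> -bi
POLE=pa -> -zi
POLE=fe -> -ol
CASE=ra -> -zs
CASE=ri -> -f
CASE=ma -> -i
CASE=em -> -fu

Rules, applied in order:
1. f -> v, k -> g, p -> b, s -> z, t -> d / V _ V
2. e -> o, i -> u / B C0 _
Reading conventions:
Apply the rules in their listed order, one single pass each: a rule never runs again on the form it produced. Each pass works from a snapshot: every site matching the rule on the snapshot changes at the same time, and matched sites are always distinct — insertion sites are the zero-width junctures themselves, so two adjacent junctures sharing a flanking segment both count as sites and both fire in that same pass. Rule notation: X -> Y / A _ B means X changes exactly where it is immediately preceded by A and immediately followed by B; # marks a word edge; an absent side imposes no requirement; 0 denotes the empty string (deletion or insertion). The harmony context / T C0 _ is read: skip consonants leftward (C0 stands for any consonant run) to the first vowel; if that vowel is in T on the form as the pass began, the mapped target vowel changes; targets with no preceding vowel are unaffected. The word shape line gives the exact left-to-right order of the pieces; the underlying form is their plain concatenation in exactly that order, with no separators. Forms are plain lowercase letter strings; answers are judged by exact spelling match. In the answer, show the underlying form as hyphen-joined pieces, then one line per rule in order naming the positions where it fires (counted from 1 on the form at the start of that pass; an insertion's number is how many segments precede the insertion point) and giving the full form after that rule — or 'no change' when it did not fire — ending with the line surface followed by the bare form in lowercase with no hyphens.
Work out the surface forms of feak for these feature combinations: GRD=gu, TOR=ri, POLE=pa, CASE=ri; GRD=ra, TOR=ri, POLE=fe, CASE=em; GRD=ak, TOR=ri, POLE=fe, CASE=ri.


cell GRD=gu, TOR=ri, POLE=pa, CASE=ri:
underlying: feak-zi-p-f-o
1. f -> v, k -> g, p -> b, s -> z, t -> d / V _ V: no change
2. e -> o, i -> u / B C0 _: fires at position(s) 6: feakzupfo
surface: feakzupfo

cell GRD=ra, TOR=ri, POLE=fe, CASE=em:
underlying: feak-ol-p-fu-ti
1. f -> v, k -> g, p -> b, s -> z, t -> d / V _ V: fires at position(s) 4, 10: feagolpfudi
2. e -> o, i -> u / B C0 _: fires at position(s) 11: feagolpfudu
surface: feagolpfudu

cell GRD=ak, TOR=ri, POLE=fe, CASE=ri:
underlying: feak-ol-p-f-n
1. f -> v, k -> g, p -> b, s -> z, t -> d / V _ V: fires at position(s) 4: feagolpfn
2. e -> o, i -> u / B C0 _: no change
surface: feagolpfn


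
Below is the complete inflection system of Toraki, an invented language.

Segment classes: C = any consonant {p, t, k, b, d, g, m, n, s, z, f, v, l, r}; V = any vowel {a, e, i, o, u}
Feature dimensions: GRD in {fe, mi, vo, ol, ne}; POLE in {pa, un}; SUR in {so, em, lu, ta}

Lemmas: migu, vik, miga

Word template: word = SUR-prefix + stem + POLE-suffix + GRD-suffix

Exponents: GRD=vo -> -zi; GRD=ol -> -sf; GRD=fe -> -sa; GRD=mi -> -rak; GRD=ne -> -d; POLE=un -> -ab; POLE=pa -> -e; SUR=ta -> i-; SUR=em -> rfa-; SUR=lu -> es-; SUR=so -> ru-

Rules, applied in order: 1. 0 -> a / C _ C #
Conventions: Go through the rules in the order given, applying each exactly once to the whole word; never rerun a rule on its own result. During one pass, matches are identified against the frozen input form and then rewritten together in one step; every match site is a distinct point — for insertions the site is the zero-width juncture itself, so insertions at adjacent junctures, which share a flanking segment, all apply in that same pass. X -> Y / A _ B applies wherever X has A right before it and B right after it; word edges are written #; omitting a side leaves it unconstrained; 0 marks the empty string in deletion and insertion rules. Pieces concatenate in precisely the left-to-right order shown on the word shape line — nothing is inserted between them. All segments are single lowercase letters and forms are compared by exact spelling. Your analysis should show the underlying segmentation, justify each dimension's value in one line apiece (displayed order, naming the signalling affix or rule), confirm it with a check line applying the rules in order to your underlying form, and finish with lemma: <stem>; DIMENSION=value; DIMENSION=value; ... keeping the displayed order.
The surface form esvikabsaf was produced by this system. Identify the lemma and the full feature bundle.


underlying: es-vik-ab-sf
GRD=ol - signalled by the affix -sf
POLE=un - signalled by the affix -ab
SUR=lu - signalled by the affix es-
check: esvikabsf -> esvikabsaf
lemma: vik; GRD=ol; POLE=un; SUR=lu


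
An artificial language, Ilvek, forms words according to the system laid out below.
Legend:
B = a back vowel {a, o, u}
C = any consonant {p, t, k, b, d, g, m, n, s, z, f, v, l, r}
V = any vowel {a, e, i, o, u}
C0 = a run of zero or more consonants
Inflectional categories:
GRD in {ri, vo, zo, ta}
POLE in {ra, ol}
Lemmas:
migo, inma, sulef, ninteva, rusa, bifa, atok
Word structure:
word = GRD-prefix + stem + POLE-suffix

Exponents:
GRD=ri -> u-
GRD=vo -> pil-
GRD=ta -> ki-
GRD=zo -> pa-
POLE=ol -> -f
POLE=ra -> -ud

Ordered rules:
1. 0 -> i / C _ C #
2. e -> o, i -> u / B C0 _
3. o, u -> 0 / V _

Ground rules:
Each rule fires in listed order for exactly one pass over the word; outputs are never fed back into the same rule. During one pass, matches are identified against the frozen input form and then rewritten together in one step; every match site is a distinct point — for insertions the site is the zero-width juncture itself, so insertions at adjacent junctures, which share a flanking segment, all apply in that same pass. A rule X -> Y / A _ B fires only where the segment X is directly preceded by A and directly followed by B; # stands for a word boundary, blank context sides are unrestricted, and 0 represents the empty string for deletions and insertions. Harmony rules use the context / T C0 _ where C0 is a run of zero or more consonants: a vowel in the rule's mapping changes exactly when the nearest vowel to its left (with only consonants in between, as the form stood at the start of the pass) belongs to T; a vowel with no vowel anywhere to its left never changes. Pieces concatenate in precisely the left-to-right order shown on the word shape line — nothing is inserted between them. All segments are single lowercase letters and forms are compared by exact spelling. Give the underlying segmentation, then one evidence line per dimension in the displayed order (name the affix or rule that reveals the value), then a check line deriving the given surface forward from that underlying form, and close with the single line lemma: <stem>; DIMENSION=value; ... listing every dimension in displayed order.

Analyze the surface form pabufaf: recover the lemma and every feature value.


underlying: pa-bifa-f
GRD=zo - signalled by the affix pa-
POLE=ol - signalled by the affix -f
check: pabifaf -> pabifaf -> pabufaf -> pabufaf
lemma: bifa; GRD=zo; POLE=ol


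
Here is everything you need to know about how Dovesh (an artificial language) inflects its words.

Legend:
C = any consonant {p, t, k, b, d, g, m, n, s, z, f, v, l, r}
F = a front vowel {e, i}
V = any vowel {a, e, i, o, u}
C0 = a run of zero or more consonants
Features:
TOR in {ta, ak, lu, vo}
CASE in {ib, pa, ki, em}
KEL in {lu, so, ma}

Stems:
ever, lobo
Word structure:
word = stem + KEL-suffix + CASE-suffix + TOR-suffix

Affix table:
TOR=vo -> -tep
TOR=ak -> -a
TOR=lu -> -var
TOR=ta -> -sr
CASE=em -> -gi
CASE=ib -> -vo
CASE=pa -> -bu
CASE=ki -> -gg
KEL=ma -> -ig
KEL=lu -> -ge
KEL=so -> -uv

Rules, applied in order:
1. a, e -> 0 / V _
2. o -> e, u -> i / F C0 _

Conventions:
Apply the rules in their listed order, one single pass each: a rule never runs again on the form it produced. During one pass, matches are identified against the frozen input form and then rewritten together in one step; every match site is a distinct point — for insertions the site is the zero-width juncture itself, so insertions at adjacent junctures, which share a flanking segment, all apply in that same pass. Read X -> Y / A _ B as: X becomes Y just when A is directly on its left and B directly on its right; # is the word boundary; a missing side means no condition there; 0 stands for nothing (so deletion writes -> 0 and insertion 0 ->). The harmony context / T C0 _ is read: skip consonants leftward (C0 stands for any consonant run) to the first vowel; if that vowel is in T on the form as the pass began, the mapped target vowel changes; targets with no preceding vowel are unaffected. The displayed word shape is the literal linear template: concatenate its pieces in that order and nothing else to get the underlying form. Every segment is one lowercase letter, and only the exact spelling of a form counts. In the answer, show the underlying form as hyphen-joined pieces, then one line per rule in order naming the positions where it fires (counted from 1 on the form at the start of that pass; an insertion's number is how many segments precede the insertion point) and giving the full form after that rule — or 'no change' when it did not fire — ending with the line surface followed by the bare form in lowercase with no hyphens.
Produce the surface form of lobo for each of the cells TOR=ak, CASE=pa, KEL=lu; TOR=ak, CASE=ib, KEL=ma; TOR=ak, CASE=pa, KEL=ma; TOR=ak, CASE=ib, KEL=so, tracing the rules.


cell TOR=ak, CASE=pa, KEL=lu:
underlying: lobo-ge-bu-a
1. a, e -> 0 / V _: fires at position(s) 9: lobogebu
2. o -> e, u -> i / F C0 _: fires at position(s) 8: lobogebi
surface: lobogebi

cell TOR=ak, CASE=ib, KEL=ma:
underlying: lobo-ig-vo-a
1. a, e -> 0 / V _: fires at position(s) 9: loboigvo
2. o -> e, u -> i / F C0 _: fires at position(s) 8: loboigve
surface: loboigve

cell TOR=ak, CASE=pa, KEL=ma:
underlying: lobo-ig-bu-a
1. a, e -> 0 / V _: fires at position(s) 9: loboigbu
2. o -> e, u -> i / F C0 _: fires at position(s) 8: loboigbi
surface: loboigbi

cell TOR=ak, CASE=ib, KEL=so:
underlying: lobo-uv-vo-a
1. a, e -> 0 / V _: fires at position(s) 9: lobouvvo
2. o -> e, u -> i / F C0 _: no change
surface: lobouvvo


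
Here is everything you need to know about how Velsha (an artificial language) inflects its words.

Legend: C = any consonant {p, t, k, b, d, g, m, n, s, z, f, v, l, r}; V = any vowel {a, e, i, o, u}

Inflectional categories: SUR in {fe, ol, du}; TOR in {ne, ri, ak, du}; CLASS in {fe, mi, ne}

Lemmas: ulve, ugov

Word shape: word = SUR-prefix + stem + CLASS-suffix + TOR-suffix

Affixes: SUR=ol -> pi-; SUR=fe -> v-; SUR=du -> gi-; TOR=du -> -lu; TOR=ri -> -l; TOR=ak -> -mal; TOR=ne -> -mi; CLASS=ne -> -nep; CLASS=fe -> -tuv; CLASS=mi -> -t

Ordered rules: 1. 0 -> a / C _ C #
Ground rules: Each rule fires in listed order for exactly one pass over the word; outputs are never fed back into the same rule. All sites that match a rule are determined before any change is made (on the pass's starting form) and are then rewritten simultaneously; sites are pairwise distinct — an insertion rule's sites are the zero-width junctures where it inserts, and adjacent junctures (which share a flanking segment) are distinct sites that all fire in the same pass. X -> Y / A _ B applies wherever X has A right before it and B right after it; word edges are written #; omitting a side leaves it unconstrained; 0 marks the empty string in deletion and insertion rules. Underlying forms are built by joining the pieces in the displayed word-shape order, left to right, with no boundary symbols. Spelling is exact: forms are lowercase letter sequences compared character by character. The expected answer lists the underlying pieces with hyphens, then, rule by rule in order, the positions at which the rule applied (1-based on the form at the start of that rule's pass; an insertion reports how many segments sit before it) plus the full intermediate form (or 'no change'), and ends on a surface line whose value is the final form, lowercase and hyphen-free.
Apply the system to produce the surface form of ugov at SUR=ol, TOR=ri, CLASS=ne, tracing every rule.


underlying: pi-ugov-nep-l
1. 0 -> a / C _ C #: inserts after position(s) 9: piugovnepal
surface: piugovnepal


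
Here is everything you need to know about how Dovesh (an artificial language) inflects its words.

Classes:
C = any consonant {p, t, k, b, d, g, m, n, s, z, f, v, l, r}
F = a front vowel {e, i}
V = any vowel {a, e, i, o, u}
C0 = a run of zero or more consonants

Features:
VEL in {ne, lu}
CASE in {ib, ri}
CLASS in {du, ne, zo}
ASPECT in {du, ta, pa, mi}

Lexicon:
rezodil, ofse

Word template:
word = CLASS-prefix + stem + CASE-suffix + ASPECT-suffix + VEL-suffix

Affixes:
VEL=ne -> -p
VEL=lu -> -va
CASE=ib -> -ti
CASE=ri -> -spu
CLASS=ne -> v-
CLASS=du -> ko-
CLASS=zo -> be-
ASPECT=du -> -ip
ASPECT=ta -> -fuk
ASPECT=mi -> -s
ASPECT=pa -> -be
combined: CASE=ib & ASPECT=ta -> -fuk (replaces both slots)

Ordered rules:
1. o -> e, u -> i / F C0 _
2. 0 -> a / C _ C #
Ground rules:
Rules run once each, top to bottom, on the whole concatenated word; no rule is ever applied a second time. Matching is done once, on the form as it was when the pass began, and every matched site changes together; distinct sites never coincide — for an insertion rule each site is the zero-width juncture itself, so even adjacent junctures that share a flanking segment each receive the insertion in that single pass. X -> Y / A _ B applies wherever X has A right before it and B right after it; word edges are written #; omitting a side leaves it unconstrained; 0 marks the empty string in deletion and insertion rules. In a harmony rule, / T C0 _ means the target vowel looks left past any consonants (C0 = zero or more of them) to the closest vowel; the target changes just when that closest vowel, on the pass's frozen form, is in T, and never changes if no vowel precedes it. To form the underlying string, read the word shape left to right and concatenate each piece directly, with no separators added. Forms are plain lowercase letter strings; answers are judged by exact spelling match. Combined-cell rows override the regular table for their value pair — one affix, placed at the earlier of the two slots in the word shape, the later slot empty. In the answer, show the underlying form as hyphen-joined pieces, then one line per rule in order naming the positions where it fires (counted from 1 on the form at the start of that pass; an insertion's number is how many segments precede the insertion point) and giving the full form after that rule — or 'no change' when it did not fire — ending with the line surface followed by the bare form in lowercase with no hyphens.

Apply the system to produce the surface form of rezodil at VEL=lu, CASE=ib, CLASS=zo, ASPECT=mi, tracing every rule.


underlying: be-rezodil-ti-s-va
1. o -> e, u -> i / F C0 _: fires at position(s) 6: berezediltisva
2. 0 -> a / C _ C #: no change
surface: berezediltisva
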